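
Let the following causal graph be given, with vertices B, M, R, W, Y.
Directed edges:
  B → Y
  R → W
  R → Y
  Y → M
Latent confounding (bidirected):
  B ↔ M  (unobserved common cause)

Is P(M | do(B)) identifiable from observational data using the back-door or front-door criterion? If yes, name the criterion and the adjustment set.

desc(B)\{B}={M,Y}; candidates ⊆ {R,W}.
B↔M: latent back-door arc(s) into B.
size 0: {}; under {} B still reaches {M} ∋ M.
size 1: {R}, {W}; under {R} B still reaches {M} ∋ M.
size 2: {R,W}; under {R,W} B still reaches {M} ∋ M.
B↔M cannot be blocked by any observed set — no back-door set.
{Y}: (i) intercepts every directed B→M path; (ii) no back-door B→{Y}; (iii) {B} blocks every back-door {Y}→M. Front-door holds.
P(M|do(B)) = Σ_{Y} P(Y|B) Σ_{B'} P(M|Y,B')P(B').

P(M|do(B)): frontdoor, adjust for {Y}.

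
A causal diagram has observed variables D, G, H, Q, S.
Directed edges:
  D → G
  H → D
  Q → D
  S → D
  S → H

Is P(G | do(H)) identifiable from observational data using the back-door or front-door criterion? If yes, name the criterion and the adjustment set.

desc(H)\{H}={D,G}; candidates ⊆ {Q,S}.
size 0: {}; under {} H still reaches {D,G,S} ∋ G.
{S}: H⊥G given {S} in G with H→· removed — back-door holds.
P(G|do(H)) = Σ_{S} P(G|H,S)·P(S).

P(G|do(H)): backdoor, adjust for {S}.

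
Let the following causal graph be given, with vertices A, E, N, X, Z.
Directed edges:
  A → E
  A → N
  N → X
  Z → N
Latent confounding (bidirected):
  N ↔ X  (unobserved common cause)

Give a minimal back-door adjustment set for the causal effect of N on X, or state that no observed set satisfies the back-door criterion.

N→X: no observed back-door set.

desc(N)\{N}={X}; candidates ⊆ {A,E,Z}.
N↔X: latent back-door arc(s) into N.
size 0: {}; under {} N still reaches {A,E,X,Z} ∋ X.
size 1: {A}, {E}, {Z}; under {A} N still reaches {X,Z} ∋ X.
size 2: {A,E}, {A,Z}, {E,Z}; under {A,E} N still reaches {X,Z} ∋ X.
N↔X cannot be blocked by any observed set — no back-door set.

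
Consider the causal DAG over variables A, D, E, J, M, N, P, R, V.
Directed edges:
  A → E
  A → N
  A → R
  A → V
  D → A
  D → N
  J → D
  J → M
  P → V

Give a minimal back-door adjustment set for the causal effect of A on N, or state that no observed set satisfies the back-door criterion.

A→N: minimal back-door set {D}.

desc(A)\{A}={E,N,R,V}; candidates ⊆ {D,J,M,P}.
size 0: {}; under {} A still reaches {D,J,M,N} ∋ N.
{D}: A⊥N given {D} in G with A→· removed — back-door holds.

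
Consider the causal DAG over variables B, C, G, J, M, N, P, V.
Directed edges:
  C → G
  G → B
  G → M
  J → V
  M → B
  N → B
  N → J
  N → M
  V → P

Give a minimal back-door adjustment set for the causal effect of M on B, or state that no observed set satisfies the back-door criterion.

desc(M)\{M}={B}; candidates ⊆ {C,G,J,N,P,V}.
size 0: {}; under {} M still reaches {B,C,G,J,N,P,V} ∋ B.
size 1: {C}, {G}, {J} …(+3); under {C} M still reaches {B,G,J,N,P,V} ∋ B.
{G,N}: M⊥B given {G,N} in G with M→· removed — back-door holds.

M→B: minimal back-door set {G, N}.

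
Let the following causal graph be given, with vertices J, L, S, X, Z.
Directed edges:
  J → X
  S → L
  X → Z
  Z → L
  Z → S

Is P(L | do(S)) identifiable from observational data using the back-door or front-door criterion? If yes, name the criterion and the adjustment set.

P(L|do(S)): backdoor, adjust for {Z}.

desc(S)\{S}={L}; candidates ⊆ {J,X,Z}.
size 0: {}; under {} S still reaches {J,L,X,Z} ∋ L.
{Z}: S⊥L given {Z} in G with S→· removed — back-door holds.
P(L|do(S)) = Σ_{Z} P(L|S,Z)·P(Z).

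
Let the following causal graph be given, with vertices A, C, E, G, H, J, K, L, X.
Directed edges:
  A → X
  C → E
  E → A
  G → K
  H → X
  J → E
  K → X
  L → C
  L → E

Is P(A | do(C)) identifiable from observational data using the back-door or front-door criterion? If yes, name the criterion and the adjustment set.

desc(C)\{C}={A,E,X}; candidates ⊆ {G,H,J,K,L}.
size 0: {}; under {} C still reaches {A,E,L,X} ∋ A.
{L}: C⊥A given {L} in G with C→· removed — back-door holds.
P(A|do(C)) = Σ_{L} P(A|C,L)·P(L).

P(A|do(C)): backdoor, adjust for {L}.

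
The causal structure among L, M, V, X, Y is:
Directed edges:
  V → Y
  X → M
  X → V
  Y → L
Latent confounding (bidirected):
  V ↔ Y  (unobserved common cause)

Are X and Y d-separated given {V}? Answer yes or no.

Bayes-Ball from X | {V} reaches {L,M,Y}.
Y ∈ reach(X|{V}) ⇒ X ⊥̸ Y | {V}.

No — X and Y are d-connected given {V}.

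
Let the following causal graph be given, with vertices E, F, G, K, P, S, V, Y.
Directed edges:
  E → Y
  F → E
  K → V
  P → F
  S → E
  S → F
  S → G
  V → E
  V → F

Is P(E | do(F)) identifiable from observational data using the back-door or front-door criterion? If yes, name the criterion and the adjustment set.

P(E|do(F)): backdoor, adjust for {S, V}.

desc(F)\{F}={E,Y}; candidates ⊆ {G,K,P,S,V}.
size 0: {}; under {} F still reaches {E,G,K,P,S,V,Y} ∋ E.
size 1: {G}, {K}, {P} …(+2); under {G} F still reaches {E,K,P,S,V,Y} ∋ E.
{S,V}: F⊥E given {S,V} in G with F→· removed — back-door holds.
P(E|do(F)) = Σ_{S,V} P(E|F,S,V)·P(S,V).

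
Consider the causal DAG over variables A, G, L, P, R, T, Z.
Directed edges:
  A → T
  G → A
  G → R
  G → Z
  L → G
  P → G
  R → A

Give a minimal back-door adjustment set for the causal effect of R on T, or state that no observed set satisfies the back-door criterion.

R→T: minimal back-door set {G}.

desc(R)\{R}={A,T}; candidates ⊆ {G,L,P,Z}.
size 0: {}; under {} R still reaches {A,G,L,P,T,Z} ∋ T.
{G}: R⊥T given {G} in G with R→· removed — back-door holds.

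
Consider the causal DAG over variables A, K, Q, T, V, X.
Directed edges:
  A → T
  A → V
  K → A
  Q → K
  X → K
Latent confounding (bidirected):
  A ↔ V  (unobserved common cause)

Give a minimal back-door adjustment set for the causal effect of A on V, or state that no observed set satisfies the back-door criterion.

A→V: no observed back-door set.

desc(A)\{A}={T,V}; candidates ⊆ {K,Q,X}.
A↔V: latent back-door arc(s) into A.
size 0: {}; under {} A still reaches {K,Q,V,X} ∋ V.
size 1: {K}, {Q}, {X}; under {K} A still reaches {V} ∋ V.
size 2: {K,Q}, {K,X}, {Q,X}; under {K,Q} A still reaches {V} ∋ V.
A↔V cannot be blocked by any observed set — no back-door set.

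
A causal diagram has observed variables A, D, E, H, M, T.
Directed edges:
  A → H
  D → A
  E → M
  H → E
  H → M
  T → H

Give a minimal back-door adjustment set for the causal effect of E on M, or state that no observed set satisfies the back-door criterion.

desc(E)\{E}={M}; candidates ⊆ {A,D,H,T}.
size 0: {}; under {} E still reaches {A,D,H,M,T} ∋ M.
{H}: E⊥M given {H} in G with E→· removed — back-door holds.

E→M: minimal back-door set {H}.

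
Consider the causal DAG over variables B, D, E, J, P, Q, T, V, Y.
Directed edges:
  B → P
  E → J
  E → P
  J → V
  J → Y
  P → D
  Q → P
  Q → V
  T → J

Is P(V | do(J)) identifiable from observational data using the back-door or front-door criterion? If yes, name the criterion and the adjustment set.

desc(J)\{J}={V,Y}; candidates ⊆ {B,D,E,P,Q,T}.
∅: J⊥V given ∅ in G with J→· removed — back-door holds.
P(V|do(J)) = P(V|J) — no adjustment needed.

P(V|do(J)): backdoor, adjust for ∅.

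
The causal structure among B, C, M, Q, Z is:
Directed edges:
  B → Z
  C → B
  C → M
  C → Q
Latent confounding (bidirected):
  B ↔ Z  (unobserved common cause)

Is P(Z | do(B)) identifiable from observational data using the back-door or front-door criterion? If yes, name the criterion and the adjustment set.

P(Z|do(B)): not identifiable (no BD/FD set).

desc(B)\{B}={Z}; candidates ⊆ {C,M,Q}.
B↔Z: latent back-door arc(s) into B.
size 0: {}; under {} B still reaches {C,M,Q,Z} ∋ Z.
size 1: {C}, {M}, {Q}; under {C} B still reaches {Z} ∋ Z.
size 2: {C,M}, {C,Q}, {M,Q}; under {C,M} B still reaches {Z} ∋ Z.
B↔Z cannot be blocked by any observed set — no back-door set.
No mediator lies on a directed B→…→Z path.
Neither criterion identifies P(Z|do(B)) in this graph.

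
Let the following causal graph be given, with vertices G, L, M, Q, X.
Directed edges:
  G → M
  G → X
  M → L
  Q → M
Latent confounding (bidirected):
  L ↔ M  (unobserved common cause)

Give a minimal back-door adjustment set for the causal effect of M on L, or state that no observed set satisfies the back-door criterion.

desc(M)\{M}={L}; candidates ⊆ {G,Q,X}.
M↔L: latent back-door arc(s) into M.
size 0: {}; under {} M still reaches {G,L,Q,X} ∋ L.
size 1: {G}, {Q}, {X}; under {G} M still reaches {L,Q} ∋ L.
size 2: {G,Q}, {G,X}, {Q,X}; under {G,Q} M still reaches {L} ∋ L.
M↔L cannot be blocked by any observed set — no back-door set.

M→L: no observed back-door set.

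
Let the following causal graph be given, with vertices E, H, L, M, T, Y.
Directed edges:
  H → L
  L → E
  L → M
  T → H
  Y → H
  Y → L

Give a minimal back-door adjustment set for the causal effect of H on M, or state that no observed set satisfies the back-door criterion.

desc(H)\{H}={E,L,M}; candidates ⊆ {T,Y}.
size 0: {}; under {} H still reaches {E,L,M,T,Y} ∋ M.
{Y}: H⊥M given {Y} in G with H→· removed — back-door holds.

H→M: minimal back-door set {Y}.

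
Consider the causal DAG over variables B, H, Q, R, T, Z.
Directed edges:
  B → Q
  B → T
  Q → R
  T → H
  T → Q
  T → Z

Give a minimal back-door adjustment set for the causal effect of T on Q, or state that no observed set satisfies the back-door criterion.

T→Q: minimal back-door set {B}.

desc(T)\{T}={H,Q,R,Z}; candidates ⊆ {B}.
size 0: {}; under {} T still reaches {B,Q,R} ∋ Q.
{B}: T⊥Q given {B} in G with T→· removed — back-door holds.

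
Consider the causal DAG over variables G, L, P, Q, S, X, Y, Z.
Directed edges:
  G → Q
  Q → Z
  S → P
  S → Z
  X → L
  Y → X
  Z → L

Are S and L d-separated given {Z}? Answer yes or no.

Bayes-Ball from S | {Z} reaches {G,P,Q}.
L ∉ reach(S|{Z}) ⇒ S ⊥ L | {Z}.

Yes — S ⊥ L | {Z}.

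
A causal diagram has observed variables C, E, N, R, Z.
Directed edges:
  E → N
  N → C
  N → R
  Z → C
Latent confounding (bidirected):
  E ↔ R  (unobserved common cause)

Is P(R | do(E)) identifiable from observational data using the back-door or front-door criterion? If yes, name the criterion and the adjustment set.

desc(E)\{E}={C,N,R}; candidates ⊆ {Z}.
E↔R: latent back-door arc(s) into E.
size 0: {}; under {} E still reaches {R} ∋ R.
size 1: {Z}; under {Z} E still reaches {R} ∋ R.
E↔R cannot be blocked by any observed set — no back-door set.
{N}: (i) intercepts every directed E→R path; (ii) no back-door E→{N}; (iii) {E} blocks every back-door {N}→R. Front-door holds.
P(R|do(E)) = Σ_{N} P(N|E) Σ_{E'} P(R|N,E')P(E').

P(R|do(E)): frontdoor, adjust for {N}.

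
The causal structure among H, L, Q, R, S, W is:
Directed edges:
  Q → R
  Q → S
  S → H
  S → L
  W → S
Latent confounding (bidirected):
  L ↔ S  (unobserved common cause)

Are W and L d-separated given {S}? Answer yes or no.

No — W and L are d-connected given {S}.

Bayes-Ball from W | {S} reaches {L,Q,R}.
L ∈ reach(W|{S}) ⇒ W ⊥̸ L | {S}.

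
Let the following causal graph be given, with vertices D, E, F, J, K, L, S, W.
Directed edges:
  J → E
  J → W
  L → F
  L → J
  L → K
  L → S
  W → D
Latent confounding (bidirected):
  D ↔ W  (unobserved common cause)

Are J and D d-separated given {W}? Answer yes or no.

No — J and D are d-connected given {W}.

Bayes-Ball from J | {W} reaches {D,E,F,K,L,S}.
D ∈ reach(J|{W}) ⇒ J ⊥̸ D | {W}.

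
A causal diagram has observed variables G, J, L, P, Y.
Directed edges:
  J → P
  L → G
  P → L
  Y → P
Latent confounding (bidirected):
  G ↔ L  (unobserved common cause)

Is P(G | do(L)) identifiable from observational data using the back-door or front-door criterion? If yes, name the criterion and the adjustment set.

P(G|do(L)): not identifiable (no BD/FD set).

desc(L)\{L}={G}; candidates ⊆ {J,P,Y}.
L↔G: latent back-door arc(s) into L.
size 0: {}; under {} L still reaches {G,J,P,Y} ∋ G.
size 1: {J}, {P}, {Y}; under {J} L still reaches {G,P,Y} ∋ G.
size 2: {J,P}, {J,Y}, {P,Y}; under {J,P} L still reaches {G} ∋ G.
L↔G cannot be blocked by any observed set — no back-door set.
No mediator lies on a directed L→…→G path.
Neither criterion identifies P(G|do(L)) in this graph.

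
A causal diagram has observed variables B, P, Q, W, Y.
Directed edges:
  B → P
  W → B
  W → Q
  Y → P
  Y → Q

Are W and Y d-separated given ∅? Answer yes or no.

Yes — W ⊥ Y | ∅.

Bayes-Ball from W | ∅ reaches {B,P,Q}.
Y ∉ reach(W|∅) ⇒ W ⊥ Y | ∅.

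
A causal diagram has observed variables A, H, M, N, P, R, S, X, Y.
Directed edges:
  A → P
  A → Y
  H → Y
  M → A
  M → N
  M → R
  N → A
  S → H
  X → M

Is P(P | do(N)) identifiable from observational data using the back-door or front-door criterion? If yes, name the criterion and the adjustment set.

P(P|do(N)): backdoor, adjust for {M}.

desc(N)\{N}={A,P,Y}; candidates ⊆ {H,M,R,S,X}.
size 0: {}; under {} N still reaches {A,M,P,R,X,Y} ∋ P.
{M}: N⊥P given {M} in G with N→· removed — back-door holds.
P(P|do(N)) = Σ_{M} P(P|N,M)·P(M).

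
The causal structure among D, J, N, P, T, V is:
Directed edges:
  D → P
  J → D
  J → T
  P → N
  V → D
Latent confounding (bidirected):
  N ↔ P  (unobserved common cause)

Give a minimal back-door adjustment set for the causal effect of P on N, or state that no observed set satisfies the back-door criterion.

P→N: no observed back-door set.

desc(P)\{P}={N}; candidates ⊆ {D,J,T,V}.
P↔N: latent back-door arc(s) into P.
size 0: {}; under {} P still reaches {D,J,N,T,V} ∋ N.
size 1: {D}, {J}, {T} …(+1); under {D} P still reaches {N} ∋ N.
size 2: {D,J}, {D,T}, {D,V} …(+3); under {D,J} P still reaches {N} ∋ N.
P↔N cannot be blocked by any observed set — no back-door set.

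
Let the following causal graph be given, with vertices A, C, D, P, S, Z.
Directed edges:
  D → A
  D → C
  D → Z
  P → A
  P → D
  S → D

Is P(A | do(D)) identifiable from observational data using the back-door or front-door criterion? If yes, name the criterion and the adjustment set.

desc(D)\{D}={A,C,Z}; candidates ⊆ {P,S}.
size 0: {}; under {} D still reaches {A,P,S} ∋ A.
{P}: D⊥A given {P} in G with D→· removed — back-door holds.
P(A|do(D)) = Σ_{P} P(A|D,P)·P(P).

P(A|do(D)): backdoor, adjust for {P}.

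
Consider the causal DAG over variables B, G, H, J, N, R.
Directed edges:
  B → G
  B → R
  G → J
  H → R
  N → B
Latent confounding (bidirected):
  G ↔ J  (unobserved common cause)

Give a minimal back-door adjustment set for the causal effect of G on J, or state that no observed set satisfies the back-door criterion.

desc(G)\{G}={J}; candidates ⊆ {B,H,N,R}.
G↔J: latent back-door arc(s) into G.
size 0: {}; under {} G still reaches {B,J,N,R} ∋ J.
size 1: {B}, {H}, {N} …(+1); under {B} G still reaches {J} ∋ J.
size 2: {B,H}, {B,N}, {B,R} …(+3); under {B,H} G still reaches {J} ∋ J.
G↔J cannot be blocked by any observed set — no back-door set.

G→J: no observed back-door set.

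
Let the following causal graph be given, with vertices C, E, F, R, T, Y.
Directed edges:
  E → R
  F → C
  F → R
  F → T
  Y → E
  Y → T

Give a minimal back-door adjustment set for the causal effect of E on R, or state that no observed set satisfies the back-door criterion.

E→R: minimal back-door set ∅.

desc(E)\{E}={R}; candidates ⊆ {C,F,T,Y}.
∅: E⊥R given ∅ in G with E→· removed — back-door holds.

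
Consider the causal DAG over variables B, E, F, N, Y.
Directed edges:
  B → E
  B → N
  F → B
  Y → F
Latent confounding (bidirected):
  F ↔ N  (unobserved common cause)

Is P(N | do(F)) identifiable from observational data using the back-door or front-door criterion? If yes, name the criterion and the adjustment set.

P(N|do(F)): frontdoor, adjust for {B}.

desc(F)\{F}={B,E,N}; candidates ⊆ {Y}.
F↔N: latent back-door arc(s) into F.
size 0: {}; under {} F still reaches {N,Y} ∋ N.
size 1: {Y}; under {Y} F still reaches {N} ∋ N.
F↔N cannot be blocked by any observed set — no back-door set.
{B}: (i) intercepts every directed F→N path; (ii) no back-door F→{B}; (iii) {F} blocks every back-door {B}→N. Front-door holds.
P(N|do(F)) = Σ_{B} P(B|F) Σ_{F'} P(N|B,F')P(F').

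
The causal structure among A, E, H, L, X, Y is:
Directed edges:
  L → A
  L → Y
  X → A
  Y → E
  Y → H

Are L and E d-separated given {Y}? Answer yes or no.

Yes — L ⊥ E | {Y}.

Bayes-Ball from L | {Y} reaches {A}.
E ∉ reach(L|{Y}) ⇒ L ⊥ E | {Y}.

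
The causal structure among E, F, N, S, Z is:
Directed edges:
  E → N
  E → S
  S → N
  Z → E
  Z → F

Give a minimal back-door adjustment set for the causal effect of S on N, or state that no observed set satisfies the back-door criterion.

S→N: minimal back-door set {E}.

desc(S)\{S}={N}; candidates ⊆ {E,F,Z}.
size 0: {}; under {} S still reaches {E,F,N,Z} ∋ N.
{E}: S⊥N given {E} in G with S→· removed — back-door holds.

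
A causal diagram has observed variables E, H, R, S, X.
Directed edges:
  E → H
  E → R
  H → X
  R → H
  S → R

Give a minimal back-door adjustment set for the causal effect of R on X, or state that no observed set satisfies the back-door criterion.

desc(R)\{R}={H,X}; candidates ⊆ {E,S}.
size 0: {}; under {} R still reaches {E,H,S,X} ∋ X.
{E}: R⊥X given {E} in G with R→· removed — back-door holds.

R→X: minimal back-door set {E}.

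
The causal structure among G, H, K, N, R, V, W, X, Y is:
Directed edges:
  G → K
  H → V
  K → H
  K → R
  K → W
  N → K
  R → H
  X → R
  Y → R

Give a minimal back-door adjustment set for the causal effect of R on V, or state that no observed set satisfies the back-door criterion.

desc(R)\{R}={H,V}; candidates ⊆ {G,K,N,W,X,Y}.
size 0: {}; under {} R still reaches {G,H,K,N,V,W,X,Y} ∋ V.
{K}: R⊥V given {K} in G with R→· removed — back-door holds.

R→V: minimal back-door set {K}.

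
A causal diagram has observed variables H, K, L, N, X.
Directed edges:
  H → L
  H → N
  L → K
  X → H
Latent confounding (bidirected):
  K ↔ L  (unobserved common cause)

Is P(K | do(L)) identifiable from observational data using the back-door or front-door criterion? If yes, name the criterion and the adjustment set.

P(K|do(L)): not identifiable (no BD/FD set).

desc(L)\{L}={K}; candidates ⊆ {H,N,X}.
L↔K: latent back-door arc(s) into L.
size 0: {}; under {} L still reaches {H,K,N,X} ∋ K.
size 1: {H}, {N}, {X}; under {H} L still reaches {K} ∋ K.
size 2: {H,N}, {H,X}, {N,X}; under {H,N} L still reaches {K} ∋ K.
L↔K cannot be blocked by any observed set — no back-door set.
No mediator lies on a directed L→…→K path.
Neither criterion identifies P(K|do(L)) in this graph.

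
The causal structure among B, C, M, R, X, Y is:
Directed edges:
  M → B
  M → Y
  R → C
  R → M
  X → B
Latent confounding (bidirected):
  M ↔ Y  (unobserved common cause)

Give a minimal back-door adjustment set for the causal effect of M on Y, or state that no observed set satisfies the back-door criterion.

M→Y: no observed back-door set.

desc(M)\{M}={B,Y}; candidates ⊆ {C,R,X}.
M↔Y: latent back-door arc(s) into M.
size 0: {}; under {} M still reaches {C,R,Y} ∋ Y.
size 1: {C}, {R}, {X}; under {C} M still reaches {R,Y} ∋ Y.
size 2: {C,R}, {C,X}, {R,X}; under {C,R} M still reaches {Y} ∋ Y.
M↔Y cannot be blocked by any observed set — no back-door set.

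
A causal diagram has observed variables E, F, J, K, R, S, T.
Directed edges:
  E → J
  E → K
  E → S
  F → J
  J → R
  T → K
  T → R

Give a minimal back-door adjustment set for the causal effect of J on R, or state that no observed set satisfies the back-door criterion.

desc(J)\{J}={R}; candidates ⊆ {E,F,K,S,T}.
∅: J⊥R given ∅ in G with J→· removed — back-door holds.

J→R: minimal back-door set ∅.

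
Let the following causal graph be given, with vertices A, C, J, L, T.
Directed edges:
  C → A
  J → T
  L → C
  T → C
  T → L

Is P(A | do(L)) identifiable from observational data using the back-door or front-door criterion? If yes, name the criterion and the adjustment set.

desc(L)\{L}={A,C}; candidates ⊆ {J,T}.
size 0: {}; under {} L still reaches {A,C,J,T} ∋ A.
{T}: L⊥A given {T} in G with L→· removed — back-door holds.
P(A|do(L)) = Σ_{T} P(A|L,T)·P(T).

P(A|do(L)): backdoor, adjust for {T}.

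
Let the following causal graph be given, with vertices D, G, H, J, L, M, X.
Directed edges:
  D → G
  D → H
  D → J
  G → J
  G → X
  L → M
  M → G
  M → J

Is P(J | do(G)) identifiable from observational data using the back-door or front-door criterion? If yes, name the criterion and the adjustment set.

desc(G)\{G}={J,X}; candidates ⊆ {D,H,L,M}.
size 0: {}; under {} G still reaches {D,H,J,L,M} ∋ J.
size 1: {D}, {H}, {L} …(+1); under {D} G still reaches {J,L,M} ∋ J.
{D,M}: G⊥J given {D,M} in G with G→· removed — back-door holds.
P(J|do(G)) = Σ_{D,M} P(J|G,D,M)·P(D,M).

P(J|do(G)): backdoor, adjust for {D, M}.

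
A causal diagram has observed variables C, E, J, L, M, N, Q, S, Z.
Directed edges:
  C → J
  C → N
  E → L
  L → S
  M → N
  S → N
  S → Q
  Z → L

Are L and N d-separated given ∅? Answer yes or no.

Bayes-Ball from L | ∅ reaches {E,N,Q,S,Z}.
N ∈ reach(L|∅) ⇒ L ⊥̸ N | ∅.

No — L and N are d-connected given ∅.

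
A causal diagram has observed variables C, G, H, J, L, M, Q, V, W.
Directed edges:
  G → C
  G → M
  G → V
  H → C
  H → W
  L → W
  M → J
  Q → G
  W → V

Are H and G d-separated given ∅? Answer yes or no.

Yes — H ⊥ G | ∅.

Bayes-Ball from H | ∅ reaches {C,V,W}.
G ∉ reach(H|∅) ⇒ H ⊥ G | ∅.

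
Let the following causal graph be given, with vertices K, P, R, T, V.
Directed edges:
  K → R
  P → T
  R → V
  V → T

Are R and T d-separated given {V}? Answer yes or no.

Yes — R ⊥ T | {V}.

Bayes-Ball from R | {V} reaches {K}.
T ∉ reach(R|{V}) ⇒ R ⊥ T | {V}.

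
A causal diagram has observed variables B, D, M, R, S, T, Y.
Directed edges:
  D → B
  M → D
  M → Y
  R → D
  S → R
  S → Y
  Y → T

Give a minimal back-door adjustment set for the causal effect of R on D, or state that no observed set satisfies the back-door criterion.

desc(R)\{R}={B,D}; candidates ⊆ {M,S,T,Y}.
∅: R⊥D given ∅ in G with R→· removed — back-door holds.

R→D: minimal back-door set ∅.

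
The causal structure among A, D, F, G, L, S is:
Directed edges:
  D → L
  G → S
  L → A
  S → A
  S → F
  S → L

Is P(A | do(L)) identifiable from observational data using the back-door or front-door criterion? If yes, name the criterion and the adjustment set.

P(A|do(L)): backdoor, adjust for {S}.

desc(L)\{L}={A}; candidates ⊆ {D,F,G,S}.
size 0: {}; under {} L still reaches {A,D,F,G,S} ∋ A.
{S}: L⊥A given {S} in G with L→· removed — back-door holds.
P(A|do(L)) = Σ_{S} P(A|L,S)·P(S).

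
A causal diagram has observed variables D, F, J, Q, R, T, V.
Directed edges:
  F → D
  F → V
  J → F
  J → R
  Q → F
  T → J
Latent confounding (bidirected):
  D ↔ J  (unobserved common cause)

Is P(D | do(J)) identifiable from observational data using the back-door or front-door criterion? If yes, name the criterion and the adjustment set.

P(D|do(J)): frontdoor, adjust for {F}.

desc(J)\{J}={D,F,R,V}; candidates ⊆ {Q,T}.
J↔D: latent back-door arc(s) into J.
size 0: {}; under {} J still reaches {D,T} ∋ D.
size 1: {Q}, {T}; under {Q} J still reaches {D,T} ∋ D.
size 2: {Q,T}; under {Q,T} J still reaches {D} ∋ D.
J↔D cannot be blocked by any observed set — no back-door set.
{F}: (i) intercepts every directed J→D path; (ii) no back-door J→{F}; (iii) {J} blocks every back-door {F}→D. Front-door holds.
P(D|do(J)) = Σ_{F} P(F|J) Σ_{J'} P(D|F,J')P(J').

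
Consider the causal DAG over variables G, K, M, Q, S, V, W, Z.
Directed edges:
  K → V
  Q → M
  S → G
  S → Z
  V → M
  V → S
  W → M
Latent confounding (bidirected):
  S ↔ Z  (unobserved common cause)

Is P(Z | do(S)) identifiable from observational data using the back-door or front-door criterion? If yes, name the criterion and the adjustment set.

desc(S)\{S}={G,Z}; candidates ⊆ {K,M,Q,V,W}.
S↔Z: latent back-door arc(s) into S.
size 0: {}; under {} S still reaches {K,M,V,Z} ∋ Z.
size 1: {K}, {M}, {Q} …(+2); under {K} S still reaches {M,V,Z} ∋ Z.
size 2: {K,M}, {K,Q}, {K,V} …(+7); under {K,M} S still reaches {Q,V,W,Z} ∋ Z.
S↔Z cannot be blocked by any observed set — no back-door set.
No mediator lies on a directed S→…→Z path.
Neither criterion identifies P(Z|do(S)) in this graph.

P(Z|do(S)): not identifiable (no BD/FD set).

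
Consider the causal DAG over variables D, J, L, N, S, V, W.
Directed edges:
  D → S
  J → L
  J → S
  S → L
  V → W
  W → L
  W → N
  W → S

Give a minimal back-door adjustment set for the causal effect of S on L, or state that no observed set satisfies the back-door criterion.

S→L: minimal back-door set {J, W}.

desc(S)\{S}={L}; candidates ⊆ {D,J,N,V,W}.
size 0: {}; under {} S still reaches {D,J,L,N,V,W} ∋ L.
size 1: {D}, {J}, {N} …(+2); under {D} S still reaches {J,L,N,V,W} ∋ L.
{J,W}: S⊥L given {J,W} in G with S→· removed — back-door holds.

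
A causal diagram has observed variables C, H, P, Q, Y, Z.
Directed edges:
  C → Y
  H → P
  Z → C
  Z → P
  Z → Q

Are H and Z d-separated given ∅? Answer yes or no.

Bayes-Ball from H | ∅ reaches {P}.
Z ∉ reach(H|∅) ⇒ H ⊥ Z | ∅.

Yes — H ⊥ Z | ∅.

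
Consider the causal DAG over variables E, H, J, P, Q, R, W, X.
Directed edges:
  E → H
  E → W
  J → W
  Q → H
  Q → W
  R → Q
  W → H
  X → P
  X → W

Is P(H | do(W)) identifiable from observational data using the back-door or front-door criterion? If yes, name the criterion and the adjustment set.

P(H|do(W)): backdoor, adjust for {E, Q}.

desc(W)\{W}={H}; candidates ⊆ {E,J,P,Q,R,X}.
size 0: {}; under {} W still reaches {E,H,J,P,Q,R,X} ∋ H.
size 1: {E}, {J}, {P} …(+3); under {E} W still reaches {H,J,P,Q,R,X} ∋ H.
{E,Q}: W⊥H given {E,Q} in G with W→· removed — back-door holds.
P(H|do(W)) = Σ_{E,Q} P(H|W,E,Q)·P(E,Q).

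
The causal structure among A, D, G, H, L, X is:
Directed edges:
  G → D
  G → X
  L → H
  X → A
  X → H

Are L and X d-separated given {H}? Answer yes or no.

Bayes-Ball from L | {H} reaches {A,D,G,X}.
X ∈ reach(L|{H}) ⇒ L ⊥̸ X | {H}.

No — L and X are d-connected given {H}.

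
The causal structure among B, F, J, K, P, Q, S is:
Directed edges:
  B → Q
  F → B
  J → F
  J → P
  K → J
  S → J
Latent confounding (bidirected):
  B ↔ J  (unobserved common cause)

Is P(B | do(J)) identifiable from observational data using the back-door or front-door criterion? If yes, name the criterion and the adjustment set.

P(B|do(J)): frontdoor, adjust for {F}.

desc(J)\{J}={B,F,P,Q}; candidates ⊆ {K,S}.
J↔B: latent back-door arc(s) into J.
size 0: {}; under {} J still reaches {B,K,Q,S} ∋ B.
size 1: {K}, {S}; under {K} J still reaches {B,Q,S} ∋ B.
size 2: {K,S}; under {K,S} J still reaches {B,Q} ∋ B.
J↔B cannot be blocked by any observed set — no back-door set.
{F}: (i) intercepts every directed J→B path; (ii) no back-door J→{F}; (iii) {J} blocks every back-door {F}→B. Front-door holds.
P(B|do(J)) = Σ_{F} P(F|J) Σ_{J'} P(B|F,J')P(J').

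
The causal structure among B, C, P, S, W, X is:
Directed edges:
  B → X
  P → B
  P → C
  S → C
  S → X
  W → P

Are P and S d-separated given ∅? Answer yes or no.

Bayes-Ball from P | ∅ reaches {B,C,W,X}.
S ∉ reach(P|∅) ⇒ P ⊥ S | ∅.

Yes — P ⊥ S | ∅.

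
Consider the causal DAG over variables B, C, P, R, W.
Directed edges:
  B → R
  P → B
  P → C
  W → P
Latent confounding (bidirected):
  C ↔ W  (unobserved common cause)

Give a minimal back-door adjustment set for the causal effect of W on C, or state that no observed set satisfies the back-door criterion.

desc(W)\{W}={B,C,P,R}; candidates ⊆ {—}.
W↔C: latent back-door arc(s) into W.
size 0: {}; under {} W still reaches {C} ∋ C.
W↔C cannot be blocked by any observed set — no back-door set.

W→C: no observed back-door set.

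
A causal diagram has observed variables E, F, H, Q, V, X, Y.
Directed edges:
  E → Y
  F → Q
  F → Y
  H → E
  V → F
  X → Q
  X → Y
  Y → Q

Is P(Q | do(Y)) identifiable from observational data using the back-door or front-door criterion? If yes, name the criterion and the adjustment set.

P(Q|do(Y)): backdoor, adjust for {F, X}.

desc(Y)\{Y}={Q}; candidates ⊆ {E,F,H,V,X}.
size 0: {}; under {} Y still reaches {E,F,H,Q,V,X} ∋ Q.
size 1: {E}, {F}, {H} …(+2); under {E} Y still reaches {F,Q,V,X} ∋ Q.
{F,X}: Y⊥Q given {F,X} in G with Y→· removed — back-door holds.
P(Q|do(Y)) = Σ_{F,X} P(Q|Y,F,X)·P(F,X).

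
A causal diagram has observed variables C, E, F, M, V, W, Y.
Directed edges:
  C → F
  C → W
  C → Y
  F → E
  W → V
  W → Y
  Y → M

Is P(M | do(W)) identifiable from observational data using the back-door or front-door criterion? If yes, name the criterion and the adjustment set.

P(M|do(W)): backdoor, adjust for {C}.

desc(W)\{W}={M,V,Y}; candidates ⊆ {C,E,F}.
size 0: {}; under {} W still reaches {C,E,F,M,Y} ∋ M.
{C}: W⊥M given {C} in G with W→· removed — back-door holds.
P(M|do(W)) = Σ_{C} P(M|W,C)·P(C).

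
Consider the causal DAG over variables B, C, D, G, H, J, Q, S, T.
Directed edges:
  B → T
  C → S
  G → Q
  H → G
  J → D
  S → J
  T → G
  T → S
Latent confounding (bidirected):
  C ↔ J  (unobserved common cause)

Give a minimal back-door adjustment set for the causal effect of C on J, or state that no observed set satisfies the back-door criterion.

C→J: no observed back-door set.

desc(C)\{C}={D,J,S}; candidates ⊆ {B,G,H,Q,T}.
C↔J: latent back-door arc(s) into C.
size 0: {}; under {} C still reaches {D,J} ∋ J.
size 1: {B}, {G}, {H} …(+2); under {B} C still reaches {D,J} ∋ J.
size 2: {B,G}, {B,H}, {B,Q} …(+7); under {B,G} C still reaches {D,J} ∋ J.
C↔J cannot be blocked by any observed set — no back-door set.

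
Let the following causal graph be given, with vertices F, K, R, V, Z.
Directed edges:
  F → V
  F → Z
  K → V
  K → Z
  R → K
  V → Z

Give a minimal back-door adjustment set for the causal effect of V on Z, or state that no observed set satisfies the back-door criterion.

V→Z: minimal back-door set {F, K}.

desc(V)\{V}={Z}; candidates ⊆ {F,K,R}.
size 0: {}; under {} V still reaches {F,K,R,Z} ∋ Z.
size 1: {F}, {K}, {R}; under {F} V still reaches {K,R,Z} ∋ Z.
{F,K}: V⊥Z given {F,K} in G with V→· removed — back-door holds.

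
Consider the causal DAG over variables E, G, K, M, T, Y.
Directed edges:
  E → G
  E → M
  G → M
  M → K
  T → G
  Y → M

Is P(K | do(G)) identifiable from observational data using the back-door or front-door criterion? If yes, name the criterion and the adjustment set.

desc(G)\{G}={K,M}; candidates ⊆ {E,T,Y}.
size 0: {}; under {} G still reaches {E,K,M,T} ∋ K.
{E}: G⊥K given {E} in G with G→· removed — back-door holds.
P(K|do(G)) = Σ_{E} P(K|G,E)·P(E).

P(K|do(G)): backdoor, adjust for {E}.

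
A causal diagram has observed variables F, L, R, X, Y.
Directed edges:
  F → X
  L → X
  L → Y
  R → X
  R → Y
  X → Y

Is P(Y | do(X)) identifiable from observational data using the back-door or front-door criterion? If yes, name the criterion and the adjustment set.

P(Y|do(X)): backdoor, adjust for {L, R}.

desc(X)\{X}={Y}; candidates ⊆ {F,L,R}.
size 0: {}; under {} X still reaches {F,L,R,Y} ∋ Y.
size 1: {F}, {L}, {R}; under {F} X still reaches {L,R,Y} ∋ Y.
{L,R}: X⊥Y given {L,R} in G with X→· removed — back-door holds.
P(Y|do(X)) = Σ_{L,R} P(Y|X,L,R)·P(L,R).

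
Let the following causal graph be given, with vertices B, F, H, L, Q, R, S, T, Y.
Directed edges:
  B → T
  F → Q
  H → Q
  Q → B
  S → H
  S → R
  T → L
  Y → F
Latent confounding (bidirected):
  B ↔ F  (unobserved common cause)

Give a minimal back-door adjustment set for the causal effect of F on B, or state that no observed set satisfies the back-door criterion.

desc(F)\{F}={B,L,Q,T}; candidates ⊆ {H,R,S,Y}.
F↔B: latent back-door arc(s) into F.
size 0: {}; under {} F still reaches {B,L,T,Y} ∋ B.
size 1: {H}, {R}, {S} …(+1); under {H} F still reaches {B,L,T,Y} ∋ B.
size 2: {H,R}, {H,S}, {H,Y} …(+3); under {H,R} F still reaches {B,L,T,Y} ∋ B.
F↔B cannot be blocked by any observed set — no back-door set.

F→B: no observed back-door set.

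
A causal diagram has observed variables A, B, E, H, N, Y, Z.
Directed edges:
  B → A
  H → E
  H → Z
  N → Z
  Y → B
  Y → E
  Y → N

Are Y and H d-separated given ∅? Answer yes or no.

Bayes-Ball from Y | ∅ reaches {A,B,E,N,Z}.
H ∉ reach(Y|∅) ⇒ Y ⊥ H | ∅.

Yes — Y ⊥ H | ∅.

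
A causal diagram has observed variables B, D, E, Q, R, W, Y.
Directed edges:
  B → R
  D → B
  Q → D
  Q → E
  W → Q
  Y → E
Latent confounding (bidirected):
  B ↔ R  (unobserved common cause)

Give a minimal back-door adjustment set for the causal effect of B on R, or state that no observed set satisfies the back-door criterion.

B→R: no observed back-door set.

desc(B)\{B}={R}; candidates ⊆ {D,E,Q,W,Y}.
B↔R: latent back-door arc(s) into B.
size 0: {}; under {} B still reaches {D,E,Q,R,W} ∋ R.
size 1: {D}, {E}, {Q} …(+2); under {D} B still reaches {R} ∋ R.
size 2: {D,E}, {D,Q}, {D,W} …(+7); under {D,E} B still reaches {R} ∋ R.
B↔R cannot be blocked by any observed set — no back-door set.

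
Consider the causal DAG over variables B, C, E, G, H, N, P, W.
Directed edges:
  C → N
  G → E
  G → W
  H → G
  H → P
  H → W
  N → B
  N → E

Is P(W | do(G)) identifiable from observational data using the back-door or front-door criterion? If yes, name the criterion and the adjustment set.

P(W|do(G)): backdoor, adjust for {H}.

desc(G)\{G}={E,W}; candidates ⊆ {B,C,H,N,P}.
size 0: {}; under {} G still reaches {H,P,W} ∋ W.
{H}: G⊥W given {H} in G with G→· removed — back-door holds.
P(W|do(G)) = Σ_{H} P(W|G,H)·P(H).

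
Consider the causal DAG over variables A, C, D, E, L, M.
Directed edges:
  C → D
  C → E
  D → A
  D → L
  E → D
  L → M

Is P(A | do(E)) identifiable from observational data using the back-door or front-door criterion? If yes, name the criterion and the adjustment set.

desc(E)\{E}={A,D,L,M}; candidates ⊆ {C}.
size 0: {}; under {} E still reaches {A,C,D,L,M} ∋ A.
{C}: E⊥A given {C} in G with E→· removed — back-door holds.
P(A|do(E)) = Σ_{C} P(A|E,C)·P(C).

P(A|do(E)): backdoor, adjust for {C}.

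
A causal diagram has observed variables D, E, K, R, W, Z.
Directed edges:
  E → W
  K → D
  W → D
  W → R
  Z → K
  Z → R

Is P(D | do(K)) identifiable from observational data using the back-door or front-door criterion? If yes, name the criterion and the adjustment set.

desc(K)\{K}={D}; candidates ⊆ {E,R,W,Z}.
∅: K⊥D given ∅ in G with K→· removed — back-door holds.
P(D|do(K)) = P(D|K) — no adjustment needed.

P(D|do(K)): backdoor, adjust for ∅.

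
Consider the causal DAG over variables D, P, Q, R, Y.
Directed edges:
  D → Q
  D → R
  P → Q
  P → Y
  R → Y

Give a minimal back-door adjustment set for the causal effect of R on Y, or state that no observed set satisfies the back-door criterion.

R→Y: minimal back-door set ∅.

desc(R)\{R}={Y}; candidates ⊆ {D,P,Q}.
∅: R⊥Y given ∅ in G with R→· removed — back-door holds.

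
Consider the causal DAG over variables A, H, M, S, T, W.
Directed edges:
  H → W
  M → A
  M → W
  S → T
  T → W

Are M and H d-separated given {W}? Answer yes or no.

No — M and H are d-connected given {W}.

Bayes-Ball from M | {W} reaches {A,H,S,T}.
H ∈ reach(M|{W}) ⇒ M ⊥̸ H | {W}.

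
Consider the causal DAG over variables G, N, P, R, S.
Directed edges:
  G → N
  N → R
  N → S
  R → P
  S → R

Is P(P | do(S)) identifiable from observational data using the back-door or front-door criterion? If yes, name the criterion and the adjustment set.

P(P|do(S)): backdoor, adjust for {N}.

desc(S)\{S}={P,R}; candidates ⊆ {G,N}.
size 0: {}; under {} S still reaches {G,N,P,R} ∋ P.
{N}: S⊥P given {N} in G with S→· removed — back-door holds.
P(P|do(S)) = Σ_{N} P(P|S,N)·P(N).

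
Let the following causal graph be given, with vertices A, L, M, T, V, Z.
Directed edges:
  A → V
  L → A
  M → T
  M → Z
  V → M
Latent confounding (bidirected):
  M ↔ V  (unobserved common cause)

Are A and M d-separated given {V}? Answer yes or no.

No — A and M are d-connected given {V}.

Bayes-Ball from A | {V} reaches {L,M,T,Z}.
M ∈ reach(A|{V}) ⇒ A ⊥̸ M | {V}.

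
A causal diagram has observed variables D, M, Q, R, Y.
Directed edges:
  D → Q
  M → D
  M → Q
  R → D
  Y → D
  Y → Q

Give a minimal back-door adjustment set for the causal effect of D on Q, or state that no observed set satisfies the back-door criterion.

D→Q: minimal back-door set {M, Y}.

desc(D)\{D}={Q}; candidates ⊆ {M,R,Y}.
size 0: {}; under {} D still reaches {M,Q,R,Y} ∋ Q.
size 1: {M}, {R}, {Y}; under {M} D still reaches {Q,R,Y} ∋ Q.
{M,Y}: D⊥Q given {M,Y} in G with D→· removed — back-door holds.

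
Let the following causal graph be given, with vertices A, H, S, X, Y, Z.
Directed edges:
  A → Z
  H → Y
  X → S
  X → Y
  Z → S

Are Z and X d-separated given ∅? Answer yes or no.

Bayes-Ball from Z | ∅ reaches {A,S}.
X ∉ reach(Z|∅) ⇒ Z ⊥ X | ∅.

Yes — Z ⊥ X | ∅.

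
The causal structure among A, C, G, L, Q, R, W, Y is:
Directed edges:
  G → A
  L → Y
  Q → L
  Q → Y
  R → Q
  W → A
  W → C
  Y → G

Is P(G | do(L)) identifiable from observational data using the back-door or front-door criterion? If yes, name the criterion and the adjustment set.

desc(L)\{L}={A,G,Y}; candidates ⊆ {C,Q,R,W}.
size 0: {}; under {} L still reaches {A,G,Q,R,Y} ∋ G.
{Q}: L⊥G given {Q} in G with L→· removed — back-door holds.
P(G|do(L)) = Σ_{Q} P(G|L,Q)·P(Q).

P(G|do(L)): backdoor, adjust for {Q}.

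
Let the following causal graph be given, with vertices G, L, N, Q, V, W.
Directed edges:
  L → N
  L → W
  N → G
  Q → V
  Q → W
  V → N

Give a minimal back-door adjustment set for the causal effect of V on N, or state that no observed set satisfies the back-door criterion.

V→N: minimal back-door set ∅.

desc(V)\{V}={G,N}; candidates ⊆ {L,Q,W}.
∅: V⊥N given ∅ in G with V→· removed — back-door holds.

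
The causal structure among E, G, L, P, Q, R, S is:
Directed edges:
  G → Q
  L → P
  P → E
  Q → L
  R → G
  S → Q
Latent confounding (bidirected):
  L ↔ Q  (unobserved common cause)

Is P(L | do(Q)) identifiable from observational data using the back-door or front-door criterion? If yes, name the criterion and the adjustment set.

P(L|do(Q)): not identifiable (no BD/FD set).

desc(Q)\{Q}={E,L,P}; candidates ⊆ {G,R,S}.
Q↔L: latent back-door arc(s) into Q.
size 0: {}; under {} Q still reaches {E,G,L,P,R,S} ∋ L.
size 1: {G}, {R}, {S}; under {G} Q still reaches {E,L,P,S} ∋ L.
size 2: {G,R}, {G,S}, {R,S}; under {G,R} Q still reaches {E,L,P,S} ∋ L.
Q↔L cannot be blocked by any observed set — no back-door set.
No mediator lies on a directed Q→…→L path.
Neither criterion identifies P(L|do(Q)) in this graph.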